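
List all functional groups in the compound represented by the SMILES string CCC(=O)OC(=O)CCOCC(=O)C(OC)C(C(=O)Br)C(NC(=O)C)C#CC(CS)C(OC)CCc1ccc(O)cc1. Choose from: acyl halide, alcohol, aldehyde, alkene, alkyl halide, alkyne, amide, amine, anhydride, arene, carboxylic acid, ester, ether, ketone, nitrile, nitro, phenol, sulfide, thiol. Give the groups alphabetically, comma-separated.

Taking each segment in turn:
  CH2CO-O-COCH2: two acyl groups sharing one oxygen, –C(=O)–O–C(=O)– → anhydride.
  CH2OCH2: C–O–C with sp³ carbons on both sides and no adjacent C=O → ether.
  CO: –C(=O)– with carbon on both sides → ketone.
  CH(OCH3): pendant –OCH3: C–O–C with sp³ C, no adjacent C=O → ether.
  CH(COBr): pendant –C(=O)X: carbonyl C bonded to C and halogen → acyl halide.
  CH(NHCOCH3): pendant –NHC(=O)CH3: N bonded to a carbonyl → amide (not amine).
  C≡C: C≡C triple bond → alkyne.
  CH(CH2SH): pendant –CH2SH → thiol.
  CH(OCH3): pendant –OCH3: C–O–C with sp³ C, no adjacent C=O → ether.
  C6H4OH: –OH attached directly to an aromatic ring → phenol (not alcohol); the ring itself is an arene.

acyl halide, alkyne, amide, anhydride, arene, ether, ketone, phenol, thiol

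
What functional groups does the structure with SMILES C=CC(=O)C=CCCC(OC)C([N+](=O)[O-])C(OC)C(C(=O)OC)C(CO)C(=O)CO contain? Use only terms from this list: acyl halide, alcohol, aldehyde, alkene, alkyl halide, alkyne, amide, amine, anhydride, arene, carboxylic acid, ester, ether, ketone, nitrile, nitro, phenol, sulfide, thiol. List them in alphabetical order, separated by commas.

Reading the structure from left to right:
  CH2=CH: C=C double bond → alkene.
  CO: –C(=O)– with carbon on both sides → ketone.
  CH=CH: C=C double bond → alkene.
  CH(OCH3): pendant –OCH3: C–O–C with sp³ C, no adjacent C=O → ether.
  CH(NO2): –NO2 on an sp³ carbon → nitro (the N=O is not a carbonyl).
  CH(OCH3): pendant –OCH3: C–O–C with sp³ C, no adjacent C=O → ether.
  CH(COOCH3): pendant –COOCH3: carbonyl C bonded to C and –OCH3 → ester.
  CH(CH2OH): pendant –CH2OH on an sp³ backbone C → alcohol.
  CO: –C(=O)– with carbon on both sides → ketone.
  CH2OH: –OH on an sp³ carbon → alcohol.

alcohol, alkene, ester, ether, ketone, nitro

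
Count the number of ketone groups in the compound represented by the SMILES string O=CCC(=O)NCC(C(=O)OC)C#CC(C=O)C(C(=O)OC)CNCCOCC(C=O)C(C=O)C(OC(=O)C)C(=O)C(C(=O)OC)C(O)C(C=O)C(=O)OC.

1

Working along the chain:
  OHC: terminal –CHO: carbonyl C bonded to H and C → aldehyde.
  CH2CONHCH2: –C(=O)–N– linkage → amide (the N is not an amine).
  CH(COOCH3): pendant –COOCH3: carbonyl C bonded to C and –OCH3 → ester.
  C≡C: C≡C triple bond → alkyne.
  CH(CHO): pendant –CHO: carbonyl C bonded to C and H → aldehyde.
  CH(COOCH3): pendant –COOCH3: carbonyl C bonded to C and –OCH3 → ester.
  CH2NHCH2: C–N–C with sp³ carbons and no adjacent C=O → amine (secondary).
  CH2OCH2: C–O–C with sp³ carbons on both sides and no adjacent C=O → ether.
  CH(CHO): pendant –CHO: carbonyl C bonded to C and H → aldehyde.
  CH(CHO): pendant –CHO: carbonyl C bonded to C and H → aldehyde.
  CH(OCOCH3): pendant –OC(=O)CH3: an acyloxy group → ester.
  CO: –C(=O)– with carbon on both sides → ketone.
  CH(COOCH3): pendant –COOCH3: carbonyl C bonded to C and –OCH3 → ester.
  CH(OH): –OH on an sp³ carbon → alcohol (secondary).
  CH(CHO): pendant –CHO: carbonyl C bonded to C and H → aldehyde.
  COOCH3: –C(=O)OCH3: carbonyl C bonded to C and to –OCH3 → ester (not ketone + ether).
Ketone appears at: CO → 1.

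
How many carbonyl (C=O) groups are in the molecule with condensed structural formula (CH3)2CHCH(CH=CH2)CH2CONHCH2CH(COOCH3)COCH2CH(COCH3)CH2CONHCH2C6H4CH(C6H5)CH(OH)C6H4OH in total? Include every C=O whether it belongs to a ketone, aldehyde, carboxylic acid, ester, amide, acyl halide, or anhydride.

5

CH2CONHCH2: amide, 1 C=O (running total 1).
CH(COOCH3): ester, 1 C=O (running total 2).
CO: ketone, 1 C=O (running total 3).
CH(COCH3): ketone, 1 C=O (running total 4).
CH2CONHCH2: amide, 1 C=O (running total 5).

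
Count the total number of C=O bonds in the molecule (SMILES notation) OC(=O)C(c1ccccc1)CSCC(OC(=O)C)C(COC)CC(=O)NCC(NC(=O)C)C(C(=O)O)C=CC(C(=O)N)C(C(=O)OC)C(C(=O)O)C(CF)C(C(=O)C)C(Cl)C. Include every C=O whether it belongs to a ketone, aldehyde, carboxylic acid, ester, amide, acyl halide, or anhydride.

HOOC: carboxylic acid, 1 C=O (running total 1).
CH(OCOCH3): ester, 1 C=O (running total 2).
CH2CONHCH2: amide, 1 C=O (running total 3).
CH(NHCOCH3): amide, 1 C=O (running total 4).
CH(COOH): carboxylic acid, 1 C=O (running total 5).
CH(CONH2): amide, 1 C=O (running total 6).
CH(COOCH3): ester, 1 C=O (running total 7).
CH(COOH): carboxylic acid, 1 C=O (running total 8).
CH(COCH3): ketone, 1 C=O (running total 9).

9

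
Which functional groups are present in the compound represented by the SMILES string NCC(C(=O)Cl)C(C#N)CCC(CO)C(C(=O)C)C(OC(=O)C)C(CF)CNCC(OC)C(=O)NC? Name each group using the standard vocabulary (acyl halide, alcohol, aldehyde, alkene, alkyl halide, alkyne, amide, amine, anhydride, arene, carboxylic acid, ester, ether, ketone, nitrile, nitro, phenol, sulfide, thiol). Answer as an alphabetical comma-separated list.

acyl halide, alcohol, alkyl halide, amide, amine, ester, ether, ketone, nitrile

Taking each segment in turn:
  H2NCH2: –NH2 on an sp³ carbon with no adjacent C=O → amine.
  CH(COCl): pendant –C(=O)X: carbonyl C bonded to C and halogen → acyl halide.
  CH(CN): pendant –C≡N: nitrile.
  CH(CH2OH): pendant –CH2OH on an sp³ backbone C → alcohol.
  CH(COCH3): pendant –COCH3: carbonyl C bonded to two carbons → ketone.
  CH(OCOCH3): pendant –OC(=O)CH3: an acyloxy group → ester.
  CH(CH2F): pendant –CH2X: halogen on sp³ carbon → alkyl halide.
  CH2NHCH2: C–N–C with sp³ carbons and no adjacent C=O → amine (secondary).
  CH(OCH3): pendant –OCH3: C–O–C with sp³ C, no adjacent C=O → ether.
  CONHCH3: –C(=O)NHCH3: carbonyl C bonded to C and to N → amide (the N is not an amine).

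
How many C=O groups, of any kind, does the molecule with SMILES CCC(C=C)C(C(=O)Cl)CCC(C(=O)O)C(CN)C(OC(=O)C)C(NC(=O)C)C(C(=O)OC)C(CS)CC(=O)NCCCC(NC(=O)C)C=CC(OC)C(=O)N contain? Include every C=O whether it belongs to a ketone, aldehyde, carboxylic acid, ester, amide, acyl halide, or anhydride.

8

CH(COCl): acyl halide, 1 C=O (running total 1).
CH(COOH): carboxylic acid, 1 C=O (running total 2).
CH(OCOCH3): ester, 1 C=O (running total 3).
CH(NHCOCH3): amide, 1 C=O (running total 4).
CH(COOCH3): ester, 1 C=O (running total 5).
CH2CONHCH2: amide, 1 C=O (running total 6).
CH(NHCOCH3): amide, 1 C=O (running total 7).
CONH2: amide, 1 C=O (running total 8).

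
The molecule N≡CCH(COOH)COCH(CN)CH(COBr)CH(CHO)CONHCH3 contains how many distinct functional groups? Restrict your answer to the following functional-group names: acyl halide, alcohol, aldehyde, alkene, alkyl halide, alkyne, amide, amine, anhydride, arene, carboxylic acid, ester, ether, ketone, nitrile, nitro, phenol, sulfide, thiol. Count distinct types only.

6

N≡C–: carbon triple-bonded to nitrogen → nitrile.
pendant –COOH: carbonyl C bonded to C and –OH → carboxylic acid.
–C(=O)– with carbon on both sides → ketone.
pendant –C≡N: nitrile.
pendant –C(=O)X: carbonyl C bonded to C and halogen → acyl halide.
pendant –CHO: carbonyl C bonded to C and H → aldehyde.
–C(=O)NHCH3: carbonyl C bonded to C and to N → amide (the N is not an amine).
Distinct types present: acyl halide, aldehyde, amide, carboxylic acid, ketone, nitrile.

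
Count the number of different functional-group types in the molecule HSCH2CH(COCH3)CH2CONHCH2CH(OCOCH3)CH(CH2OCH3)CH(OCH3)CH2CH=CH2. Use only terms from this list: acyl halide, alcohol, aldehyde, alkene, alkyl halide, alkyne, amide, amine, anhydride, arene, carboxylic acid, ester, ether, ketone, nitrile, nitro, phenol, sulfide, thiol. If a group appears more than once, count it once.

Taking each segment in turn:
  HSCH2: –SH on an sp³ carbon → thiol.
  CH(COCH3): pendant –COCH3: carbonyl C bonded to two carbons → ketone.
  CH2CONHCH2: –C(=O)–N– linkage → amide (the N is not an amine).
  CH(OCOCH3): pendant –OC(=O)CH3: an acyloxy group → ester.
  CH(CH2OCH3): pendant –CH2OCH3: C–O–C linkage → ether.
  CH(OCH3): pendant –OCH3: C–O–C with sp³ C, no adjacent C=O → ether.
  CH=CH2: C=C double bond → alkene.
Distinct types present: alkene, amide, ester, ether, ketone, thiol.

6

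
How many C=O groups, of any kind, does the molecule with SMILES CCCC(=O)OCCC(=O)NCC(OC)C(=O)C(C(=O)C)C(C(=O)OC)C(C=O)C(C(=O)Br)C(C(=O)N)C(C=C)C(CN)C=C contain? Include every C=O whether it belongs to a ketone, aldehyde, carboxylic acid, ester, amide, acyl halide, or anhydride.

8

CH2COOCH2: ester, 1 C=O (running total 1).
CH2CONHCH2: amide, 1 C=O (running total 2).
CO: ketone, 1 C=O (running total 3).
CH(COCH3): ketone, 1 C=O (running total 4).
CH(COOCH3): ester, 1 C=O (running total 5).
CH(CHO): aldehyde, 1 C=O (running total 6).
CH(COBr): acyl halide, 1 C=O (running total 7).
CH(CONH2): amide, 1 C=O (running total 8).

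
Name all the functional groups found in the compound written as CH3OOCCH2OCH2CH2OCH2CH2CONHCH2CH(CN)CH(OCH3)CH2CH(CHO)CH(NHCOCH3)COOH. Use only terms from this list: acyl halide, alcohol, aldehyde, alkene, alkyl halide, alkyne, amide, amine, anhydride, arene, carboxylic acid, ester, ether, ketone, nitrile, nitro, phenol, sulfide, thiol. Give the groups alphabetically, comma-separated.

Reading the structure from left to right:
  CH3OOC: CH3O–C(=O)–: carbonyl C bonded to C and to –OCH3 → ester (not ketone + ether).
  CH2OCH2: C–O–C with sp³ carbons on both sides and no adjacent C=O → ether.
  CH2OCH2: C–O–C with sp³ carbons on both sides and no adjacent C=O → ether.
  CH2CONHCH2: –C(=O)–N– linkage → amide (the N is not an amine).
  CH(CN): pendant –C≡N: nitrile.
  CH(OCH3): pendant –OCH3: C–O–C with sp³ C, no adjacent C=O → ether.
  CH(CHO): pendant –CHO: carbonyl C bonded to C and H → aldehyde.
  CH(NHCOCH3): pendant –NHC(=O)CH3: N bonded to a carbonyl → amide (not amine).
  COOH: –COOH: carbonyl C bonded to –OH and C → carboxylic acid (the –OH is not a separate alcohol).

aldehyde, amide, carboxylic acid, ester, ether, nitrile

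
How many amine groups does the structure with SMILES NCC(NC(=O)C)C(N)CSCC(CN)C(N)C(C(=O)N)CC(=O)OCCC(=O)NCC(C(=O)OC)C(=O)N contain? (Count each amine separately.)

–NH2 on an sp³ carbon with no adjacent C=O → amine.
pendant –NHC(=O)CH3: N bonded to a carbonyl → amide (not amine).
–NH2 on an sp³ carbon with no adjacent C=O → amine.
C–S–C linkage → sulfide (thioether).
pendant –CH2NH2: N on sp³ C, no adjacent C=O → amine.
–NH2 on an sp³ carbon with no adjacent C=O → amine.
pendant –CONH2: carbonyl C bonded to C and N → amide.
–C(=O)–O–C with C on the carbonyl side → ester.
–C(=O)–N– linkage → amide (the N is not an amine).
pendant –COOCH3: carbonyl C bonded to C and –OCH3 → ester.
–C(=O)NH2: carbonyl C bonded to C and to N → amide (the N is not a separate amine).
Amine appears at: H2NCH2, CH(NH2), CH(CH2NH2), CH(NH2) → 4.

4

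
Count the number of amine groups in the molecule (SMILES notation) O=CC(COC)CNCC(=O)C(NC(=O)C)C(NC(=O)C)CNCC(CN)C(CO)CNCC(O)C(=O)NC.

Taking each segment in turn:
  OHC: terminal –CHO: carbonyl C bonded to H and C → aldehyde.
  CH(CH2OCH3): pendant –CH2OCH3: C–O–C linkage → ether.
  CH2NHCH2: C–N–C with sp³ carbons and no adjacent C=O → amine (secondary).
  CO: –C(=O)– with carbon on both sides → ketone.
  CH(NHCOCH3): pendant –NHC(=O)CH3: N bonded to a carbonyl → amide (not amine).
  CH(NHCOCH3): pendant –NHC(=O)CH3: N bonded to a carbonyl → amide (not amine).
  CH2NHCH2: C–N–C with sp³ carbons and no adjacent C=O → amine (secondary).
  CH(CH2NH2): pendant –CH2NH2: N on sp³ C, no adjacent C=O → amine.
  CH(CH2OH): pendant –CH2OH on an sp³ backbone C → alcohol.
  CH2NHCH2: C–N–C with sp³ carbons and no adjacent C=O → amine (secondary).
  CH(OH): –OH on an sp³ carbon → alcohol (secondary).
  CONHCH3: –C(=O)NHCH3: carbonyl C bonded to C and to N → amide (the N is not an amine).
Amine appears at: CH2NHCH2, CH2NHCH2, CH(CH2NH2), CH2NHCH2 → 4.

4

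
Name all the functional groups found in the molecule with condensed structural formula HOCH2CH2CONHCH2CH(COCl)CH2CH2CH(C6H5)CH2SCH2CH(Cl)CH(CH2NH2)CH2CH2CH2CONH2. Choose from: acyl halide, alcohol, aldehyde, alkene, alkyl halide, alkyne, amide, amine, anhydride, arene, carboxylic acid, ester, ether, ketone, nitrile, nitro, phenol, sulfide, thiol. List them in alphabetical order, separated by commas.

Reading the structure from left to right:
  HOCH2: HO– on an sp³ carbon → alcohol.
  CH2CONHCH2: –C(=O)–N– linkage → amide (the N is not an amine).
  CH(COCl): pendant –C(=O)X: carbonyl C bonded to C and halogen → acyl halide.
  CH(C6H5): pendant –C6H5: benzene ring → arene.
  CH2SCH2: C–S–C linkage → sulfide (thioether).
  CH(Cl): halogen on an sp³ carbon → alkyl halide.
  CH(CH2NH2): pendant –CH2NH2: N on sp³ C, no adjacent C=O → amine.
  CONH2: –C(=O)NH2: carbonyl C bonded to C and to N → amide (the N is not a separate amine).

acyl halide, alcohol, alkyl halide, amide, amine, arene, sulfide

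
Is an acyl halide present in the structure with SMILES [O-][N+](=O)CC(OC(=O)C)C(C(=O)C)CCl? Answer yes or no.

–NO2 on carbon → nitro group.
pendant –OC(=O)CH3: an acyloxy group → ester.
pendant –COCH3: carbonyl C bonded to two carbons → ketone.
halogen on an sp³ carbon → alkyl halide.
The groups actually present are: alkyl halide, ester, ketone, nitro.

no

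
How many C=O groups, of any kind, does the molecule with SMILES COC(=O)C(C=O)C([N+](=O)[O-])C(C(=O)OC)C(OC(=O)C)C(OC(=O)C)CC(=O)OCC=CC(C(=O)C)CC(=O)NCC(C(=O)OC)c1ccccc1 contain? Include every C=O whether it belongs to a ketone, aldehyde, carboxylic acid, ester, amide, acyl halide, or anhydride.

9

CH3OOC: ester, 1 C=O (running total 1).
CH(CHO): aldehyde, 1 C=O (running total 2).
CH(COOCH3): ester, 1 C=O (running total 3).
CH(OCOCH3): ester, 1 C=O (running total 4).
CH(OCOCH3): ester, 1 C=O (running total 5).
CH2COOCH2: ester, 1 C=O (running total 6).
CH(COCH3): ketone, 1 C=O (running total 7).
CH2CONHCH2: amide, 1 C=O (running total 8).
CH(COOCH3): ester, 1 C=O (running total 9).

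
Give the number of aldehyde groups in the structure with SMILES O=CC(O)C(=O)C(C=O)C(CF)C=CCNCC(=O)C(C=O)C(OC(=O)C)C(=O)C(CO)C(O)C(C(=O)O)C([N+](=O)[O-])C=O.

4

Working along the chain:
  OHC: terminal –CHO: carbonyl C bonded to H and C → aldehyde.
  CH(OH): –OH on an sp³ carbon → alcohol (secondary).
  CO: –C(=O)– with carbon on both sides → ketone.
  CH(CHO): pendant –CHO: carbonyl C bonded to C and H → aldehyde.
  CH(CH2F): pendant –CH2X: halogen on sp³ carbon → alkyl halide.
  CH=CH: C=C double bond → alkene.
  CH2NHCH2: C–N–C with sp³ carbons and no adjacent C=O → amine (secondary).
  CO: –C(=O)– with carbon on both sides → ketone.
  CH(CHO): pendant –CHO: carbonyl C bonded to C and H → aldehyde.
  CH(OCOCH3): pendant –OC(=O)CH3: an acyloxy group → ester.
  CO: –C(=O)– with carbon on both sides → ketone.
  CH(CH2OH): pendant –CH2OH on an sp³ backbone C → alcohol.
  CH(OH): –OH on an sp³ carbon → alcohol (secondary).
  CH(COOH): pendant –COOH: carbonyl C bonded to C and –OH → carboxylic acid.
  CH(NO2): –NO2 on an sp³ carbon → nitro (the N=O is not a carbonyl).
  CHO: terminal –CHO: carbonyl C bonded to H and C → aldehyde.
Aldehyde appears at: OHC, CH(CHO), CH(CHO), CHO → 4.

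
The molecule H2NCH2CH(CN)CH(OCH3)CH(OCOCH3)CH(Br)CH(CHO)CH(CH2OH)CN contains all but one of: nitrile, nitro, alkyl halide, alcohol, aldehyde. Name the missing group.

nitro

alcohol: present (CH(CH2OH) — pendant –CH2OH on an sp³ backbone C → alcohol).
alkyl halide: present (CH(Br) — halogen on an sp³ carbon → alkyl halide).
aldehyde: present (CH(CHO) — pendant –CHO: carbonyl C bonded to C and H → aldehyde).
nitrile: present (CH(CN) — pendant –C≡N: nitrile).
nitro: no segment matches this pattern.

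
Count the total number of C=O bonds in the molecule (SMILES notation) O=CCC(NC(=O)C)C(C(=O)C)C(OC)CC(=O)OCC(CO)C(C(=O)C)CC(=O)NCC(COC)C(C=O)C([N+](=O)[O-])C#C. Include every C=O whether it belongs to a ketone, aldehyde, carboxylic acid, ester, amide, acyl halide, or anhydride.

7

OHC: aldehyde, 1 C=O (running total 1).
CH(NHCOCH3): amide, 1 C=O (running total 2).
CH(COCH3): ketone, 1 C=O (running total 3).
CH2COOCH2: ester, 1 C=O (running total 4).
CH(COCH3): ketone, 1 C=O (running total 5).
CH2CONHCH2: amide, 1 C=O (running total 6).
CH(CHO): aldehyde, 1 C=O (running total 7).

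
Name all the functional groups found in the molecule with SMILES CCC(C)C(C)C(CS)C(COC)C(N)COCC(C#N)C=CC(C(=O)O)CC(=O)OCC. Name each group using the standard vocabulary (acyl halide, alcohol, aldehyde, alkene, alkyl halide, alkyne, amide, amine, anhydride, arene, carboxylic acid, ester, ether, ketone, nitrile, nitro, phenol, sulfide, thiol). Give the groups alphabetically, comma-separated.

pendant –CH2SH → thiol.
pendant –CH2OCH3: C–O–C linkage → ether.
–NH2 on an sp³ carbon with no adjacent C=O → amine.
C–O–C with sp³ carbons on both sides and no adjacent C=O → ether.
pendant –C≡N: nitrile.
C=C double bond → alkene.
pendant –COOH: carbonyl C bonded to C and –OH → carboxylic acid.
–C(=O)–O–C with C on the carbonyl side → ester.

alkene, amine, carboxylic acid, ester, ether, nitrile, thiol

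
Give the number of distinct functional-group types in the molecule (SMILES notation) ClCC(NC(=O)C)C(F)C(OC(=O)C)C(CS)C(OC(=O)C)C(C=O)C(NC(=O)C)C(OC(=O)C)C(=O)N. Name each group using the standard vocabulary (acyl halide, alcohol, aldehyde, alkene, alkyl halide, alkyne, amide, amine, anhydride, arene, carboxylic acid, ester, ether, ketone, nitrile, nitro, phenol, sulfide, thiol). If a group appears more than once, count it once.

5

halogen on an sp³ carbon → alkyl halide.
pendant –NHC(=O)CH3: N bonded to a carbonyl → amide (not amine).
halogen on an sp³ carbon → alkyl halide.
pendant –OC(=O)CH3: an acyloxy group → ester.
pendant –CH2SH → thiol.
pendant –OC(=O)CH3: an acyloxy group → ester.
pendant –CHO: carbonyl C bonded to C and H → aldehyde.
pendant –NHC(=O)CH3: N bonded to a carbonyl → amide (not amine).
pendant –OC(=O)CH3: an acyloxy group → ester.
–C(=O)NH2: carbonyl C bonded to C and to N → amide (the N is not a separate amine).
Distinct types present: aldehyde, alkyl halide, amide, ester, thiol.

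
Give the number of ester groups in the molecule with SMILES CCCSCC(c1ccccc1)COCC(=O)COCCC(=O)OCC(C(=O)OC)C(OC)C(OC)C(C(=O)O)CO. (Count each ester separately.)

2

Taking each segment in turn:
  CH2SCH2: C–S–C linkage → sulfide (thioether).
  CH(C6H5): pendant –C6H5: benzene ring → arene.
  CH2OCH2: C–O–C with sp³ carbons on both sides and no adjacent C=O → ether.
  CO: –C(=O)– with carbon on both sides → ketone.
  CH2OCH2: C–O–C with sp³ carbons on both sides and no adjacent C=O → ether.
  CH2COOCH2: –C(=O)–O–C with C on the carbonyl side → ester.
  CH(COOCH3): pendant –COOCH3: carbonyl C bonded to C and –OCH3 → ester.
  CH(OCH3): pendant –OCH3: C–O–C with sp³ C, no adjacent C=O → ether.
  CH(OCH3): pendant –OCH3: C–O–C with sp³ C, no adjacent C=O → ether.
  CH(COOH): pendant –COOH: carbonyl C bonded to C and –OH → carboxylic acid.
  CH2OH: –OH on an sp³ carbon → alcohol.
Ester appears at: CH2COOCH2, CH(COOCH3) → 2.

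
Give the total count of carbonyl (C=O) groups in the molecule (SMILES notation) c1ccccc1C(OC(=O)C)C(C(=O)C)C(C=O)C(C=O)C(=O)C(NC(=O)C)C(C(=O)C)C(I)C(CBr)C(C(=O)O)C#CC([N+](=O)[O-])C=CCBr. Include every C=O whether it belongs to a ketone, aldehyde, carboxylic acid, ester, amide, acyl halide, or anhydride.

8

CH(OCOCH3): ester, 1 C=O (running total 1).
CH(COCH3): ketone, 1 C=O (running total 2).
CH(CHO): aldehyde, 1 C=O (running total 3).
CH(CHO): aldehyde, 1 C=O (running total 4).
CO: ketone, 1 C=O (running total 5).
CH(NHCOCH3): amide, 1 C=O (running total 6).
CH(COCH3): ketone, 1 C=O (running total 7).
CH(COOH): carboxylic acid, 1 C=O (running total 8).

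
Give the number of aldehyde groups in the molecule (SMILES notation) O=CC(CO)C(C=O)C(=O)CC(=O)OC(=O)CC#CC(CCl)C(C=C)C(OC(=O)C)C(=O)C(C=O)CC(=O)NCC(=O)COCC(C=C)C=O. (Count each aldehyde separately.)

4

terminal –CHO: carbonyl C bonded to H and C → aldehyde.
pendant –CH2OH on an sp³ backbone C → alcohol.
pendant –CHO: carbonyl C bonded to C and H → aldehyde.
–C(=O)– with carbon on both sides → ketone.
two acyl groups sharing one oxygen, –C(=O)–O–C(=O)– → anhydride.
C≡C triple bond → alkyne.
pendant –CH2X: halogen on sp³ carbon → alkyl halide.
pendant –CH=CH2: C=C double bond → alkene.
pendant –OC(=O)CH3: an acyloxy group → ester.
–C(=O)– with carbon on both sides → ketone.
pendant –CHO: carbonyl C bonded to C and H → aldehyde.
–C(=O)–N– linkage → amide (the N is not an amine).
–C(=O)– with carbon on both sides → ketone.
C–O–C with sp³ carbons on both sides and no adjacent C=O → ether.
pendant –CH=CH2: C=C double bond → alkene.
terminal –CHO: carbonyl C bonded to H and C → aldehyde.
Aldehyde appears at: OHC, CH(CHO), CH(CHO), CHO → 4.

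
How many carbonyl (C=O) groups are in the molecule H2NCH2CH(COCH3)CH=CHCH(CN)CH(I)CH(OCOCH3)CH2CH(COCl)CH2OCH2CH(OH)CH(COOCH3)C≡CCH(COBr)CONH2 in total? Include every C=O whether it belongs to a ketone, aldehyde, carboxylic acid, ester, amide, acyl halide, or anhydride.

6

CH(COCH3): ketone, 1 C=O (running total 1).
CH(OCOCH3): ester, 1 C=O (running total 2).
CH(COCl): acyl halide, 1 C=O (running total 3).
CH(COOCH3): ester, 1 C=O (running total 4).
CH(COBr): acyl halide, 1 C=O (running total 5).
CONH2: amide, 1 C=O (running total 6).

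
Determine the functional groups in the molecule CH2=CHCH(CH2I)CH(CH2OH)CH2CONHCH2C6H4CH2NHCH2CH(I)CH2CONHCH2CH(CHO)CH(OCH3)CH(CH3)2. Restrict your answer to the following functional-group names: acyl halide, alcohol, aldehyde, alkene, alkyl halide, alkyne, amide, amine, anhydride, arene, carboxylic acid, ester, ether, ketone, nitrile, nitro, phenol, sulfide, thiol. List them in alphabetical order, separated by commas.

C=C double bond → alkene.
pendant –CH2X: halogen on sp³ carbon → alkyl halide.
pendant –CH2OH on an sp³ backbone C → alcohol.
–C(=O)–N– linkage → amide (the N is not an amine).
para-disubstituted benzene ring → arene.
C–N–C with sp³ carbons and no adjacent C=O → amine (secondary).
halogen on an sp³ carbon → alkyl halide.
–C(=O)–N– linkage → amide (the N is not an amine).
pendant –CHO: carbonyl C bonded to C and H → aldehyde.
pendant –OCH3: C–O–C with sp³ C, no adjacent C=O → ether.

alcohol, aldehyde, alkene, alkyl halide, amide, amine, arene, ether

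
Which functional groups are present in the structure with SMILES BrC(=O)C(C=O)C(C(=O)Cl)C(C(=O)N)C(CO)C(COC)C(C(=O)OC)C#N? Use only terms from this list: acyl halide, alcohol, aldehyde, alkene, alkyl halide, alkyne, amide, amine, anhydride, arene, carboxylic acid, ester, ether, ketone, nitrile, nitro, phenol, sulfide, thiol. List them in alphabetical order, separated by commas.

acyl halide, alcohol, aldehyde, amide, ester, ether, nitrile

Reading the structure from left to right:
  BrCO: –C(=O)Br: carbonyl C bonded to C and to a halogen → acyl halide (not alkyl halide).
  CH(CHO): pendant –CHO: carbonyl C bonded to C and H → aldehyde.
  CH(COCl): pendant –C(=O)X: carbonyl C bonded to C and halogen → acyl halide.
  CH(CONH2): pendant –CONH2: carbonyl C bonded to C and N → amide.
  CH(CH2OH): pendant –CH2OH on an sp³ backbone C → alcohol.
  CH(CH2OCH3): pendant –CH2OCH3: C–O–C linkage → ether.
  CH(COOCH3): pendant –COOCH3: carbonyl C bonded to C and –OCH3 → ester.
  CN: –C≡N: carbon triple-bonded to nitrogen → nitrile.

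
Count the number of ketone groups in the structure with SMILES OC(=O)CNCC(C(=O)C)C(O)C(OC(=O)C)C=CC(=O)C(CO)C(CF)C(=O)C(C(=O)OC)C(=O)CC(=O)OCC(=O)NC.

–COOH: carbonyl C bonded to –OH and C → carboxylic acid (the –OH is not a separate alcohol).
C–N–C with sp³ carbons and no adjacent C=O → amine (secondary).
pendant –COCH3: carbonyl C bonded to two carbons → ketone.
–OH on an sp³ carbon → alcohol (secondary).
pendant –OC(=O)CH3: an acyloxy group → ester.
C=C double bond → alkene.
–C(=O)– with carbon on both sides → ketone.
pendant –CH2OH on an sp³ backbone C → alcohol.
pendant –CH2X: halogen on sp³ carbon → alkyl halide.
–C(=O)– with carbon on both sides → ketone.
pendant –COOCH3: carbonyl C bonded to C and –OCH3 → ester.
–C(=O)– with carbon on both sides → ketone.
–C(=O)–O–C with C on the carbonyl side → ester.
–C(=O)NHCH3: carbonyl C bonded to C and to N → amide (the N is not an amine).
Ketone appears at: CH(COCH3), CO, CO, CO → 4.

4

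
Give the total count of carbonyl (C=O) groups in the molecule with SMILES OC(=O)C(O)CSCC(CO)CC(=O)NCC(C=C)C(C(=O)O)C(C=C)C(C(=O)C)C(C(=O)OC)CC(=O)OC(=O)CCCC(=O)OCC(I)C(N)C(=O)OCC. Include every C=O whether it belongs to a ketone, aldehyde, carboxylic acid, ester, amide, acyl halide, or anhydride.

9

HOOC: carboxylic acid, 1 C=O (running total 1).
CH2CONHCH2: amide, 1 C=O (running total 2).
CH(COOH): carboxylic acid, 1 C=O (running total 3).
CH(COCH3): ketone, 1 C=O (running total 4).
CH(COOCH3): ester, 1 C=O (running total 5).
CH2CO-O-COCH2: anhydride, 2 C=O (running total 7).
CH2COOCH2: ester, 1 C=O (running total 8).
COOCH2CH3: ester, 1 C=O (running total 9).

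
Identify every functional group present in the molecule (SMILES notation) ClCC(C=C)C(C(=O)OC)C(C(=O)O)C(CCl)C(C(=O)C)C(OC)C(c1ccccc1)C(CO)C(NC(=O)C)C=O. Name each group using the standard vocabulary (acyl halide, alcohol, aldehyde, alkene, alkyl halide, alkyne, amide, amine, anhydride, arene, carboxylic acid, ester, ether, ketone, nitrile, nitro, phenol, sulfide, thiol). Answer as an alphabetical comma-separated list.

halogen on an sp³ carbon → alkyl halide.
pendant –CH=CH2: C=C double bond → alkene.
pendant –COOCH3: carbonyl C bonded to C and –OCH3 → ester.
pendant –COOH: carbonyl C bonded to C and –OH → carboxylic acid.
pendant –CH2X: halogen on sp³ carbon → alkyl halide.
pendant –COCH3: carbonyl C bonded to two carbons → ketone.
pendant –OCH3: C–O–C with sp³ C, no adjacent C=O → ether.
pendant –C6H5: benzene ring → arene.
pendant –CH2OH on an sp³ backbone C → alcohol.
pendant –NHC(=O)CH3: N bonded to a carbonyl → amide (not amine).
terminal –CHO: carbonyl C bonded to H and C → aldehyde.

alcohol, aldehyde, alkene, alkyl halide, amide, arene, carboxylic acid, ester, ether, ketone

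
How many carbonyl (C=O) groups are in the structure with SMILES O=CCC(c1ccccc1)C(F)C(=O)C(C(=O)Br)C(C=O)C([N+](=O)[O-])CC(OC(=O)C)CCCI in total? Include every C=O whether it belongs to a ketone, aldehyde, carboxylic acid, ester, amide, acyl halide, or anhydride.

OHC: aldehyde, 1 C=O (running total 1).
CO: ketone, 1 C=O (running total 2).
CH(COBr): acyl halide, 1 C=O (running total 3).
CH(CHO): aldehyde, 1 C=O (running total 4).
CH(OCOCH3): ester, 1 C=O (running total 5).

5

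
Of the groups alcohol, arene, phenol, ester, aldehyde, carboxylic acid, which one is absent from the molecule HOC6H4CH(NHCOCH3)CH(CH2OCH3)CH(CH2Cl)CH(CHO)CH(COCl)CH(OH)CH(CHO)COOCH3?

ester: present (COOCH3 — –C(=O)OCH3: carbonyl C bonded to C and to –OCH3 → ester (not ketone + ether)).
phenol: present (HOC6H4 — –OH attached directly to an aromatic ring → phenol (not alcohol); the ring itself is an arene).
aldehyde: present (CH(CHO) — pendant –CHO: carbonyl C bonded to C and H → aldehyde).
arene: present (HOC6H4 — –OH attached directly to an aromatic ring → phenol (not alcohol); the ring itself is an arene).
alcohol: present (CH(OH) — –OH on an sp³ carbon → alcohol (secondary)).
carboxylic acid: absent. In COOCH3, the acyl oxygen is bonded to carbon (–O–C), not to H, so this is an ester. In CH(NHCOCH3), the carbonyl is bonded to nitrogen, not to –OH; that is an amide.

carboxylic acid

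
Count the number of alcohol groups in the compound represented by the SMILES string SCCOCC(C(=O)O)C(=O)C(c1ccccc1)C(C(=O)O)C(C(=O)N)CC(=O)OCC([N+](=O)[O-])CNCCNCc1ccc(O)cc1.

0

Taking each segment in turn:
  HSCH2: –SH on an sp³ carbon → thiol.
  CH2OCH2: C–O–C with sp³ carbons on both sides and no adjacent C=O → ether.
  CH(COOH): pendant –COOH: carbonyl C bonded to C and –OH → carboxylic acid.
  CO: –C(=O)– with carbon on both sides → ketone.
  CH(C6H5): pendant –C6H5: benzene ring → arene.
  CH(COOH): pendant –COOH: carbonyl C bonded to C and –OH → carboxylic acid.
  CH(CONH2): pendant –CONH2: carbonyl C bonded to C and N → amide.
  CH2COOCH2: –C(=O)–O–C with C on the carbonyl side → ester.
  CH(NO2): –NO2 on an sp³ carbon → nitro (the N=O is not a carbonyl).
  CH2NHCH2: C–N–C with sp³ carbons and no adjacent C=O → amine (secondary).
  CH2NHCH2: C–N–C with sp³ carbons and no adjacent C=O → amine (secondary).
  C6H4OH: –OH attached directly to an aromatic ring → phenol (not alcohol); the ring itself is an arene.
No segment is a alcohol: HSCH2 is thiol, not alcohol; CH2OCH2 is ether, not alcohol; CH(COOH) is carboxylic acid, not alcohol. → 0.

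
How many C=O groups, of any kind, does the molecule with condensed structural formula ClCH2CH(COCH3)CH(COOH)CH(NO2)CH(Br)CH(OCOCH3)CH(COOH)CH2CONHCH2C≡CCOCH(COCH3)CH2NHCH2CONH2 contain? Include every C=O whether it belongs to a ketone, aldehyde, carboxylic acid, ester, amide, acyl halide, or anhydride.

CH(COCH3): ketone, 1 C=O (running total 1).
CH(COOH): carboxylic acid, 1 C=O (running total 2).
CH(OCOCH3): ester, 1 C=O (running total 3).
CH(COOH): carboxylic acid, 1 C=O (running total 4).
CH2CONHCH2: amide, 1 C=O (running total 5).
CO: ketone, 1 C=O (running total 6).
CH(COCH3): ketone, 1 C=O (running total 7).
CONH2: amide, 1 C=O (running total 8).

8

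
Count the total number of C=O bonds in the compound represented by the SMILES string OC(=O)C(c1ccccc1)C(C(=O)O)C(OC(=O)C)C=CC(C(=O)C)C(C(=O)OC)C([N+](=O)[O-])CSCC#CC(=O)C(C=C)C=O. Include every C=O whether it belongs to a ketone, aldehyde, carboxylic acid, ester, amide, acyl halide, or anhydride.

HOOC: carboxylic acid, 1 C=O (running total 1).
CH(COOH): carboxylic acid, 1 C=O (running total 2).
CH(OCOCH3): ester, 1 C=O (running total 3).
CH(COCH3): ketone, 1 C=O (running total 4).
CH(COOCH3): ester, 1 C=O (running total 5).
CO: ketone, 1 C=O (running total 6).
CHO: aldehyde, 1 C=O (running total 7).

7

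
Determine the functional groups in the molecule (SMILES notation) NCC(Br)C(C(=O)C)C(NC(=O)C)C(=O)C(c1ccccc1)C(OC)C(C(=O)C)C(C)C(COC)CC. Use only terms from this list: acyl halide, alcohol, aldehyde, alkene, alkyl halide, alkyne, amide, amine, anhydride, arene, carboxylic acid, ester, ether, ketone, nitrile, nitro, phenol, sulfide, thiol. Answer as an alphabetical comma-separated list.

alkyl halide, amide, amine, arene, ether, ketone

Working along the chain:
  H2NCH2: –NH2 on an sp³ carbon with no adjacent C=O → amine.
  CH(Br): halogen on an sp³ carbon → alkyl halide.
  CH(COCH3): pendant –COCH3: carbonyl C bonded to two carbons → ketone.
  CH(NHCOCH3): pendant –NHC(=O)CH3: N bonded to a carbonyl → amide (not amine).
  CO: –C(=O)– with carbon on both sides → ketone.
  CH(C6H5): pendant –C6H5: benzene ring → arene.
  CH(OCH3): pendant –OCH3: C–O–C with sp³ C, no adjacent C=O → ether.
  CH(COCH3): pendant –COCH3: carbonyl C bonded to two carbons → ketone.
  CH(CH2OCH3): pendant –CH2OCH3: C–O–C linkage → ether.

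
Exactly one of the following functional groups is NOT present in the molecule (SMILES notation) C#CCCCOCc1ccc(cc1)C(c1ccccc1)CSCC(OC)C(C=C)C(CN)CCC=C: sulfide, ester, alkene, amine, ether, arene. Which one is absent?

ester

alkene: present (CH(CH=CH2) — pendant –CH=CH2: C=C double bond → alkene).
ether: present (CH2OCH2 — C–O–C with sp³ carbons on both sides and no adjacent C=O → ether).
amine: present (CH(CH2NH2) — pendant –CH2NH2: N on sp³ C, no adjacent C=O → amine).
arene: present (C6H4 — para-disubstituted benzene ring → arene).
sulfide: present (CH2SCH2 — C–S–C linkage → sulfide (thioether)).
ester: no segment matches this pattern.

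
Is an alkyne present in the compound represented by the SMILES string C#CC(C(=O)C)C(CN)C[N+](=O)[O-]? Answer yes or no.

Reading the structure from left to right:
  HC≡C: C≡C triple bond → alkyne.
  CH(COCH3): pendant –COCH3: carbonyl C bonded to two carbons → ketone.
  CH(CH2NH2): pendant –CH2NH2: N on sp³ C, no adjacent C=O → amine.
  CH2NO2: –NO2 on carbon → nitro group.
The HC≡C segment supplies the alkyne: C≡C triple bond → alkyne.

yes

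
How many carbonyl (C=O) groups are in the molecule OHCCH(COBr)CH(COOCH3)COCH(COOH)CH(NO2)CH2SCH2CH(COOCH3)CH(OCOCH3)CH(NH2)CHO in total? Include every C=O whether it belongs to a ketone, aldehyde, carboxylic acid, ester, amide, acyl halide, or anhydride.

OHC: aldehyde, 1 C=O (running total 1).
CH(COBr): acyl halide, 1 C=O (running total 2).
CH(COOCH3): ester, 1 C=O (running total 3).
CO: ketone, 1 C=O (running total 4).
CH(COOH): carboxylic acid, 1 C=O (running total 5).
CH(COOCH3): ester, 1 C=O (running total 6).
CH(OCOCH3): ester, 1 C=O (running total 7).
CHO: aldehyde, 1 C=O (running total 8).

8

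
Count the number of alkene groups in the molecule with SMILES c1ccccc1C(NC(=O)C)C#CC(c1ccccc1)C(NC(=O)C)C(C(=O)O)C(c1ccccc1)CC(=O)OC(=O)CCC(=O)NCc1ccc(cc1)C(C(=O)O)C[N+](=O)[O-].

0

C6H5– phenyl ring → arene.
pendant –NHC(=O)CH3: N bonded to a carbonyl → amide (not amine).
C≡C triple bond → alkyne.
pendant –C6H5: benzene ring → arene.
pendant –NHC(=O)CH3: N bonded to a carbonyl → amide (not amine).
pendant –COOH: carbonyl C bonded to C and –OH → carboxylic acid.
pendant –C6H5: benzene ring → arene.
two acyl groups sharing one oxygen, –C(=O)–O–C(=O)– → anhydride.
–C(=O)–N– linkage → amide (the N is not an amine).
para-disubstituted benzene ring → arene.
pendant –COOH: carbonyl C bonded to C and –OH → carboxylic acid.
–NO2 on carbon → nitro group.
No segment is a alkene: C6H5 is arene, not alkene; C≡C is alkyne, not alkene; CH(C6H5) is arene, not alkene. → 0.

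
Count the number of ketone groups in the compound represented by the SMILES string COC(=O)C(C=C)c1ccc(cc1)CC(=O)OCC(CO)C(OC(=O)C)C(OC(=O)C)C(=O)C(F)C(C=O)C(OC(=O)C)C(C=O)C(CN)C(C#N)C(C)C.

Working along the chain:
  CH3OOC: CH3O–C(=O)–: carbonyl C bonded to C and to –OCH3 → ester (not ketone + ether).
  CH(CH=CH2): pendant –CH=CH2: C=C double bond → alkene.
  C6H4: para-disubstituted benzene ring → arene.
  CH2COOCH2: –C(=O)–O–C with C on the carbonyl side → ester.
  CH(CH2OH): pendant –CH2OH on an sp³ backbone C → alcohol.
  CH(OCOCH3): pendant –OC(=O)CH3: an acyloxy group → ester.
  CH(OCOCH3): pendant –OC(=O)CH3: an acyloxy group → ester.
  CO: –C(=O)– with carbon on both sides → ketone.
  CH(F): halogen on an sp³ carbon → alkyl halide.
  CH(CHO): pendant –CHO: carbonyl C bonded to C and H → aldehyde.
  CH(OCOCH3): pendant –OC(=O)CH3: an acyloxy group → ester.
  CH(CHO): pendant –CHO: carbonyl C bonded to C and H → aldehyde.
  CH(CH2NH2): pendant –CH2NH2: N on sp³ C, no adjacent C=O → amine.
  CH(CN): pendant –C≡N: nitrile.
Ketone appears at: CO → 1.

1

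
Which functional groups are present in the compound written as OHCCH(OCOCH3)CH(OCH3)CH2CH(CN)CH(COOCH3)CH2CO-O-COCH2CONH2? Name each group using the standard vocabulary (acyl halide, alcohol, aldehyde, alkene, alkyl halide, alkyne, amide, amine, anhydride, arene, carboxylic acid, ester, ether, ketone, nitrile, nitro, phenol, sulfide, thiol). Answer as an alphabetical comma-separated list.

terminal –CHO: carbonyl C bonded to H and C → aldehyde.
pendant –OC(=O)CH3: an acyloxy group → ester.
pendant –OCH3: C–O–C with sp³ C, no adjacent C=O → ether.
pendant –C≡N: nitrile.
pendant –COOCH3: carbonyl C bonded to C and –OCH3 → ester.
two acyl groups sharing one oxygen, –C(=O)–O–C(=O)– → anhydride.
–C(=O)NH2: carbonyl C bonded to C and to N → amide (the N is not a separate amine).

aldehyde, amide, anhydride, ester, ether, nitrile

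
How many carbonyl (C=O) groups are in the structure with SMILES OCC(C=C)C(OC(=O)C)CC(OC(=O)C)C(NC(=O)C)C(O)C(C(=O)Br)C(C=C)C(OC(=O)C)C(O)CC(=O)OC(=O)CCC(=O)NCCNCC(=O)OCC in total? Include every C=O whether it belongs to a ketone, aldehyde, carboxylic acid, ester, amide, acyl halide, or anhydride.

9

CH(OCOCH3): ester, 1 C=O (running total 1).
CH(OCOCH3): ester, 1 C=O (running total 2).
CH(NHCOCH3): amide, 1 C=O (running total 3).
CH(COBr): acyl halide, 1 C=O (running total 4).
CH(OCOCH3): ester, 1 C=O (running total 5).
CH2CO-O-COCH2: anhydride, 2 C=O (running total 7).
CH2CONHCH2: amide, 1 C=O (running total 8).
COOCH2CH3: ester, 1 C=O (running total 9).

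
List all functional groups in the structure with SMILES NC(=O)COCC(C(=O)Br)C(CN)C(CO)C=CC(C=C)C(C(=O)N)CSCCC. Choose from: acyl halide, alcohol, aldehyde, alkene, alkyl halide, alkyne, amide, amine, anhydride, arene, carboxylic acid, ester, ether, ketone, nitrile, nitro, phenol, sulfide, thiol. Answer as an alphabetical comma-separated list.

–C(=O)NH2: carbonyl C bonded to C and to N → amide (the N is not a separate amine).
C–O–C with sp³ carbons on both sides and no adjacent C=O → ether.
pendant –C(=O)X: carbonyl C bonded to C and halogen → acyl halide.
pendant –CH2NH2: N on sp³ C, no adjacent C=O → amine.
pendant –CH2OH on an sp³ backbone C → alcohol.
C=C double bond → alkene.
pendant –CH=CH2: C=C double bond → alkene.
pendant –CONH2: carbonyl C bonded to C and N → amide.
C–S–C linkage → sulfide (thioether).

acyl halide, alcohol, alkene, amide, amine, ether, sulfide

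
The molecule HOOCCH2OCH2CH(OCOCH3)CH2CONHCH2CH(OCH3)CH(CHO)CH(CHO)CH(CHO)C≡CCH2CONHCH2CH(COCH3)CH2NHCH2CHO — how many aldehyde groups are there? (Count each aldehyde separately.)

4

–COOH: carbonyl C bonded to –OH and C → carboxylic acid (the –OH is not a separate alcohol).
C–O–C with sp³ carbons on both sides and no adjacent C=O → ether.
pendant –OC(=O)CH3: an acyloxy group → ester.
–C(=O)–N– linkage → amide (the N is not an amine).
pendant –OCH3: C–O–C with sp³ C, no adjacent C=O → ether.
pendant –CHO: carbonyl C bonded to C and H → aldehyde.
pendant –CHO: carbonyl C bonded to C and H → aldehyde.
pendant –CHO: carbonyl C bonded to C and H → aldehyde.
C≡C triple bond → alkyne.
–C(=O)–N– linkage → amide (the N is not an amine).
pendant –COCH3: carbonyl C bonded to two carbons → ketone.
C–N–C with sp³ carbons and no adjacent C=O → amine (secondary).
terminal –CHO: carbonyl C bonded to H and C → aldehyde.
Aldehyde appears at: CH(CHO), CH(CHO), CH(CHO), CHO → 4.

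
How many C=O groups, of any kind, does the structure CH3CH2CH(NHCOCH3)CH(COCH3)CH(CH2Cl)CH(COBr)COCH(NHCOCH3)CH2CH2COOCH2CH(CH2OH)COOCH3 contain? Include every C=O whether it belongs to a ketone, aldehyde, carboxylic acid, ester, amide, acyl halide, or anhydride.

7

CH(NHCOCH3): amide, 1 C=O (running total 1).
CH(COCH3): ketone, 1 C=O (running total 2).
CH(COBr): acyl halide, 1 C=O (running total 3).
CO: ketone, 1 C=O (running total 4).
CH(NHCOCH3): amide, 1 C=O (running total 5).
CH2COOCH2: ester, 1 C=O (running total 6).
COOCH3: ester, 1 C=O (running total 7).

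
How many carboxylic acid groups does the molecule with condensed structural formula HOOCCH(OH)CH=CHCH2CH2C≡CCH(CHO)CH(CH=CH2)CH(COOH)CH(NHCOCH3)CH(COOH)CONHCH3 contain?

–COOH: carbonyl C bonded to –OH and C → carboxylic acid (the –OH is not a separate alcohol).
–OH on an sp³ carbon → alcohol (secondary).
C=C double bond → alkene.
C≡C triple bond → alkyne.
pendant –CHO: carbonyl C bonded to C and H → aldehyde.
pendant –CH=CH2: C=C double bond → alkene.
pendant –COOH: carbonyl C bonded to C and –OH → carboxylic acid.
pendant –NHC(=O)CH3: N bonded to a carbonyl → amide (not amine).
pendant –COOH: carbonyl C bonded to C and –OH → carboxylic acid.
–C(=O)NHCH3: carbonyl C bonded to C and to N → amide (the N is not an amine).
Carboxylic acid appears at: HOOC, CH(COOH), CH(COOH) → 3.

3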